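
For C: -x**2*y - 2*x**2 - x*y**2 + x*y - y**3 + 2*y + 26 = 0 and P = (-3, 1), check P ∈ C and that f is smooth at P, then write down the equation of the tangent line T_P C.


Tangent line at P: 18*x - 7*y + 61 = 0.

Step 1: f(-3, 1) = 0, so P lies on C.
Step 2: partial derivatives
  f_x(x, y) = -2*x*y - 4*x - y**2 + y, f_y(x, y) = -x**2 - 2*x*y + x - 3*y**2 + 2.
  f_x(P) = 18, f_y(P) = -7 (gradient nonzero, so P is smooth).
Step 3: tangent line at P: 18·(x − -3) + -7·(y − 1) = 0.
Expanding: 18*x - 7*y + 61 = 0.


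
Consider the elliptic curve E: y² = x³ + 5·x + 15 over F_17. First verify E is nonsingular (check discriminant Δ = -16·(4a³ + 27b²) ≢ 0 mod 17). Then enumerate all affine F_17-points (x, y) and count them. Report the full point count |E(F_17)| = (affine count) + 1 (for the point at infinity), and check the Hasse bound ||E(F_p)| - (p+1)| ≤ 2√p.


Affine points = {(0, 7), (0, 10), (1, 2), (1, 15), (2, 4), (2, 13), (7, 6), (7, 11), (12, 1), (12, 16), (13, 4), (13, 13), (16, 3), (16, 14)}; affine count = 14; |E(F_17)| = 15.

Discriminant check: Δ ∝ 4a³ + 27b² = 4·5³ + 27·15² = 4·125 + 27·225 ≡ 13 (mod 17). Nonzero ⇒ E is nonsingular.
For each x ∈ F_17, compute rhs = x³ + 5·x + 15 mod 17, then count y ∈ F_17 with y² ≡ rhs.
  x = 0: rhs = 15, matching y values: 7, 10 (2 points).
  x = 1: rhs = 4, matching y values: 2, 15 (2 points).
  x = 2: rhs = 16, matching y values: 4, 13 (2 points).
  x = 3: rhs = 6, matching y values: none (0 points).
  x = 4: rhs = 14, matching y values: none (0 points).
  x = 5: rhs = 12, matching y values: none (0 points).
  x = 6: rhs = 6, matching y values: none (0 points).
  x = 7: rhs = 2, matching y values: 6, 11 (2 points).
  x = 8: rhs = 6, matching y values: none (0 points).
  x = 9: rhs = 7, matching y values: none (0 points).
  x = 10: rhs = 11, matching y values: none (0 points).
  x = 11: rhs = 7, matching y values: none (0 points).
  x = 12: rhs = 1, matching y values: 1, 16 (2 points).
  x = 13: rhs = 16, matching y values: 4, 13 (2 points).
  x = 14: rhs = 7, matching y values: none (0 points).
  x = 15: rhs = 14, matching y values: none (0 points).
  x = 16: rhs = 9, matching y values: 3, 14 (2 points).
Total affine count: 14.
Full point count |E(F_17)| = 14 + 1 = 15.
Hasse bound: |15 − (17+1)| = |-3| = 3 ≤ 2√17 ≈ 8.2462 ✓.


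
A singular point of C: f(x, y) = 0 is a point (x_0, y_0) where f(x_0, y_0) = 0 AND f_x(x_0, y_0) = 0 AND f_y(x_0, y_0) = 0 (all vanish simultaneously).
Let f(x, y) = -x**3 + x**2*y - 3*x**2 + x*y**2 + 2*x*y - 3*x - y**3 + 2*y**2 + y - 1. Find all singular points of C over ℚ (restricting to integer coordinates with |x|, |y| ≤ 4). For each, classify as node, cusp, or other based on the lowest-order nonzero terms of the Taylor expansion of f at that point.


Singular points: {(-1, 0)}; classification: cusp.

Compute partial derivatives:
  f_x = -3*x**2 + 2*x*y - 6*x + y**2 + 2*y - 3.
  f_y = x**2 + 2*x*y + 2*x - 3*y**2 + 4*y + 1.
Scan x_0 ∈ {−4, ..., 4}. For each x_0, f_y(x_0, y) is a polynomial in y; find its integer roots y ∈ {−4, ..., 4}, then test f_x and f at those candidates.
  x = -4: f_y(-4, y) = -3*y**2 - 4*y + 9; no integer root y with |y| ≤ 4.
  x = -3: f_y(-3, y) = -3*y**2 - 2*y + 4; no integer root y with |y| ≤ 4.
  x = -2: f_y(-2, y) = 1 - 3*y**2; no integer root y with |y| ≤ 4.
  x = -1: f_y(-1, y) = -3*y**2 + 2*y; vanishes at y ∈ {0}. (-1, 0): f_x = 0, f = 0 — SINGULAR.
  x = 0: f_y(0, y) = -3*y**2 + 4*y + 1; no integer root y with |y| ≤ 4.
  x = 1: f_y(1, y) = -3*y**2 + 6*y + 4; no integer root y with |y| ≤ 4.
  x = 2: f_y(2, y) = -3*y**2 + 8*y + 9; no integer root y with |y| ≤ 4.
  x = 3: f_y(3, y) = -3*y**2 + 10*y + 16; no integer root y with |y| ≤ 4.
  x = 4: f_y(4, y) = -3*y**2 + 12*y + 25; no integer root y with |y| ≤ 4.
Only singular point on the grid: (-1, 0).
Classify: substitute x = -1 + u, y = 0 + v and expand: f = -u**3 + u**2*v + u*v**2 - v**3 + v**2.
No constant or linear terms (consistent with a singular point). Quadratic part: v**2. Cubic part: -u**3 + u**2*v + u*v**2 - v**3.
The quadratic part v**2 is a perfect square, so there is a single (double) tangent line v = 0, i.e. y = 0. Restricting the cubic part to that line (v = 0) leaves -u**3 ≠ 0, so f is not divisible by v and the branch is v² ≈ u**3 to lowest order — this is a cusp.
Classification: cusp.


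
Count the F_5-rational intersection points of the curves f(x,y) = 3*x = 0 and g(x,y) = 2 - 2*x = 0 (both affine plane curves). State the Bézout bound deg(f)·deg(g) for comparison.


Common zeros: ∅; count = 0; Bézout bound = 1.

deg(f) = 1, deg(g) = 1, so Bézout bound = 1.
Scan x ∈ F_5. For each x, list the y ∈ F_5 with f(x, y) ≡ 0 and those with g(x, y) ≡ 0 (mod 5); the common zeros in that column are the intersection.
  x = 0: f ≡ 0 at y ∈ {0, 1, 2, 3, 4}; g ≡ 0 at y ∈ ∅; common: ∅.
  x = 1: f ≡ 0 at y ∈ ∅; g ≡ 0 at y ∈ {0, 1, 2, 3, 4}; common: ∅.
  x = 2: f ≡ 0 at y ∈ ∅; g ≡ 0 at y ∈ ∅; common: ∅.
  x = 3: f ≡ 0 at y ∈ ∅; g ≡ 0 at y ∈ ∅; common: ∅.
  x = 4: f ≡ 0 at y ∈ ∅; g ≡ 0 at y ∈ ∅; common: ∅.
Collecting: common zeros = ∅, so the count is 0.
Comparison with the Bézout bound: 0 ≤ 1 = deg(f)·deg(g), as expected for curves with no common component (the affine F_5-count falls short of the bound because intersections may lie at infinity, over extension fields, or carry multiplicity).


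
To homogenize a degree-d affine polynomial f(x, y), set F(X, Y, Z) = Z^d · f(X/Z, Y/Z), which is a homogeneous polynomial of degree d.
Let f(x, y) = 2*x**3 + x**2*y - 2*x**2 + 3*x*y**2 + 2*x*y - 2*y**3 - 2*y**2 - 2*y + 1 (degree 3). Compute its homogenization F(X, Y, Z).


F(X, Y, Z) = 2*X**3 + X**2*Y - 2*X**2*Z + 3*X*Y**2 + 2*X*Y*Z - 2*Y**3 - 2*Y**2*Z - 2*Y*Z**2 + Z**3

deg(f) = 3.
Substitute x = X/Z, y = Y/Z into f, then multiply by Z^3.
  monomial 2·x^3·y^0 ↦ 2·X^3·Y^0·Z^0.
  monomial 1·x^2·y^1 ↦ 1·X^2·Y^1·Z^0.
  monomial -2·x^2·y^0 ↦ -2·X^2·Y^0·Z^1.
  monomial 3·x^1·y^2 ↦ 3·X^1·Y^2·Z^0.
  monomial 2·x^1·y^1 ↦ 2·X^1·Y^1·Z^1.
  monomial -2·x^0·y^3 ↦ -2·X^0·Y^3·Z^0.
  monomial -2·x^0·y^2 ↦ -2·X^0·Y^2·Z^1.
  monomial -2·x^0·y^1 ↦ -2·X^0·Y^1·Z^2.
  monomial 1·x^0·y^0 ↦ 1·X^0·Y^0·Z^3.
Collecting: F(X, Y, Z) = 2*X**3 + X**2*Y - 2*X**2*Z + 3*X*Y**2 + 2*X*Y*Z - 2*Y**3 - 2*Y**2*Z - 2*Y*Z**2 + Z**3.


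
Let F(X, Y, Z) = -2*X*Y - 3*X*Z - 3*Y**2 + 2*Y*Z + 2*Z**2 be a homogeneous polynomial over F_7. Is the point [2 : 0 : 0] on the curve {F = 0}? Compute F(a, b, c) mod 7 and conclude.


F(2,0,0) ≡ 0 (mod 7); P is on the curve.

Evaluate F(2, 0, 0) term-by-term (mod 7).
  -2*X*Y ↦ -2·2·0·1 = 0
  -3*X*Z ↦ -3·2·1·0 = 0
  -3*Y**2 ↦ -3·1·0·1 = 0
  2*Y*Z ↦ 2·1·0·0 = 0
  2*Z**2 ↦ 2·1·1·0 = 0
Sum: F(2, 0, 0) = (0) + (0) + (0) + (0) + (0) = 0.
Reducing mod 7: 0 ≡ 0 (mod 7).
Since F(a, b, c) ≡ 0 (mod 7), P lies on the curve.


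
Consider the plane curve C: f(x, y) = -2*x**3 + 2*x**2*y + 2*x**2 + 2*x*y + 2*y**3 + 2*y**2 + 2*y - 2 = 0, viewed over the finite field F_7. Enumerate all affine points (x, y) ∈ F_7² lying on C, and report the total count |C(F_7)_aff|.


Affine F_7-points: {(0, 5), (1, 4), (2, 2), (3, 3), (3, 5), (4, 0), (4, 6), (5, 3), (6, 6)}; count = 9.

For each of the 49 pairs (x, y) ∈ F_7², evaluate f(x, y) mod 7. Record the zeros.
  x = 0: [0↦5, 1↦4, 2↦5, 3↦6, 4↦5, 5↦0, 6↦3]  zeros at y ∈ {5}
  x = 1: [0↦5, 1↦1, 2↦6, 3↦4, 4↦0, 5↦6, 6↦6]  zeros at y ∈ {4}
  x = 2: [0↦4, 1↦1, 2↦0, 3↦6, 4↦3, 5↦3, 6↦4]  zeros at y ∈ {2}
  x = 3: [0↦4, 1↦6, 2↦3, 3↦0, 4↦2, 5↦0, 6↦6]  zeros at y ∈ {3, 5}
  x = 4: [0↦0, 1↦4, 2↦3, 3↦2, 4↦6, 5↦6, 6↦0]  zeros at y ∈ {0, 6}
  x = 5: [0↦1, 1↦4, 2↦2, 3↦0, 4↦3, 5↦2, 6↦2]  zeros at y ∈ {3}
  x = 6: [0↦2, 1↦1, 2↦2, 3↦3, 4↦2, 5↦4, 6↦0]  zeros at y ∈ {6}
Collecting zeros: affine points = {(0, 5), (1, 4), (2, 2), (3, 3), (3, 5), (4, 0), (4, 6), (5, 3), (6, 6)}.
Total count |C(F_7)_aff| = 9.


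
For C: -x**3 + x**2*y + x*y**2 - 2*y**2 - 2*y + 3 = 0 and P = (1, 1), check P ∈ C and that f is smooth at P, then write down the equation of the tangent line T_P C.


Tangent line at P: 3 - 3*y = 0.

Step 1: f(1, 1) = 0, so P lies on C.
Step 2: partial derivatives
  f_x(x, y) = -3*x**2 + 2*x*y + y**2, f_y(x, y) = x**2 + 2*x*y - 4*y - 2.
  f_x(P) = 0, f_y(P) = -3 (gradient nonzero, so P is smooth).
Step 3: tangent line at P: 0·(x − 1) + -3·(y − 1) = 0.
Expanding: 3 - 3*y = 0.


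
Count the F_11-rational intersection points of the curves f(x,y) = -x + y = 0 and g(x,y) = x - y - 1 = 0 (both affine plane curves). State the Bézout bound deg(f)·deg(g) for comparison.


Common zeros: ∅; count = 0; Bézout bound = 1.

deg(f) = 1, deg(g) = 1, so Bézout bound = 1.
Scan x ∈ F_11. For each x, list the y ∈ F_11 with f(x, y) ≡ 0 and those with g(x, y) ≡ 0 (mod 11); the common zeros in that column are the intersection.
  x = 0: f ≡ 0 at y ∈ {0}; g ≡ 0 at y ∈ {10}; common: ∅.
  x = 1: f ≡ 0 at y ∈ {1}; g ≡ 0 at y ∈ {0}; common: ∅.
  x = 2: f ≡ 0 at y ∈ {2}; g ≡ 0 at y ∈ {1}; common: ∅.
  x = 3: f ≡ 0 at y ∈ {3}; g ≡ 0 at y ∈ {2}; common: ∅.
  x = 4: f ≡ 0 at y ∈ {4}; g ≡ 0 at y ∈ {3}; common: ∅.
  x = 5: f ≡ 0 at y ∈ {5}; g ≡ 0 at y ∈ {4}; common: ∅.
  x = 6: f ≡ 0 at y ∈ {6}; g ≡ 0 at y ∈ {5}; common: ∅.
  x = 7: f ≡ 0 at y ∈ {7}; g ≡ 0 at y ∈ {6}; common: ∅.
  x = 8: f ≡ 0 at y ∈ {8}; g ≡ 0 at y ∈ {7}; common: ∅.
  x = 9: f ≡ 0 at y ∈ {9}; g ≡ 0 at y ∈ {8}; common: ∅.
  x = 10: f ≡ 0 at y ∈ {10}; g ≡ 0 at y ∈ {9}; common: ∅.
Collecting: common zeros = ∅, so the count is 0.
Comparison with the Bézout bound: 0 ≤ 1 = deg(f)·deg(g), as expected for curves with no common component (the affine F_11-count falls short of the bound because intersections may lie at infinity, over extension fields, or carry multiplicity).


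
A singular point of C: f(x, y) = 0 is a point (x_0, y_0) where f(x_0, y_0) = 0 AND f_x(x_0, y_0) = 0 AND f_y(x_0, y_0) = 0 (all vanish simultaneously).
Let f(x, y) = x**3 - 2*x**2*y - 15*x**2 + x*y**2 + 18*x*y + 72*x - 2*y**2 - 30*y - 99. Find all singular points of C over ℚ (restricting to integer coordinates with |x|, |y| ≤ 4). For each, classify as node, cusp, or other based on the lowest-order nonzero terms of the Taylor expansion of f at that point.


Singular points: {(3, -3)}; classification: cusp.

Compute partial derivatives:
  f_x = 3*x**2 - 4*x*y - 30*x + y**2 + 18*y + 72.
  f_y = -2*x**2 + 2*x*y + 18*x - 4*y - 30.
Scan x_0 ∈ {−4, ..., 4}. For each x_0, f_y(x_0, y) is a polynomial in y; find its integer roots y ∈ {−4, ..., 4}, then test f_x and f at those candidates.
  x = -4: f_y(-4, y) = -12*y - 134; no integer root y with |y| ≤ 4.
  x = -3: f_y(-3, y) = -10*y - 102; no integer root y with |y| ≤ 4.
  x = -2: f_y(-2, y) = -8*y - 74; no integer root y with |y| ≤ 4.
  x = -1: f_y(-1, y) = -6*y - 50; no integer root y with |y| ≤ 4.
  x = 0: f_y(0, y) = -4*y - 30; no integer root y with |y| ≤ 4.
  x = 1: f_y(1, y) = -2*y - 14; no integer root y with |y| ≤ 4.
  x = 2: f_y(2, y) = -2; no integer root y with |y| ≤ 4.
  x = 3: f_y(3, y) = 2*y + 6; vanishes at y ∈ {-3}. (3, -3): f_x = 0, f = 0 — SINGULAR.
  x = 4: f_y(4, y) = 4*y + 10; no integer root y with |y| ≤ 4.
Only singular point on the grid: (3, -3).
Classify: substitute x = 3 + u, y = -3 + v and expand: f = u**3 - 2*u**2*v + u*v**2 + v**2.
No constant or linear terms (consistent with a singular point). Quadratic part: v**2. Cubic part: u**3 - 2*u**2*v + u*v**2.
The quadratic part v**2 is a perfect square, so there is a single (double) tangent line v = 0, i.e. y = -3. Restricting the cubic part to that line (v = 0) leaves u**3 ≠ 0, so f is not divisible by v and the branch is v² ≈ -u**3 to lowest order — this is a cusp.
Classification: cusp.


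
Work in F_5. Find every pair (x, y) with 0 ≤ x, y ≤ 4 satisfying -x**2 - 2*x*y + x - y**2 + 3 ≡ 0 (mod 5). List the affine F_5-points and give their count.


Affine F_5-points: {(1, 1), (1, 2), (2, 3), (3, 1), (3, 3)}; count = 5.

For each of the 25 pairs (x, y) ∈ F_5², evaluate f(x, y) mod 5. Record the zeros.
  x = 0: [0↦3, 1↦2, 2↦4, 3↦4, 4↦2]  zeros at y ∈ ∅
  x = 1: [0↦3, 1↦0, 2↦0, 3↦3, 4↦4]  zeros at y ∈ {1, 2}
  x = 2: [0↦1, 1↦1, 2↦4, 3↦0, 4↦4]  zeros at y ∈ {3}
  x = 3: [0↦2, 1↦0, 2↦1, 3↦0, 4↦2]  zeros at y ∈ {1, 3}
  x = 4: [0↦1, 1↦2, 2↦1, 3↦3, 4↦3]  zeros at y ∈ ∅
Collecting zeros: affine points = {(1, 1), (1, 2), (2, 3), (3, 1), (3, 3)}.
Total count |C(F_5)_aff| = 5.


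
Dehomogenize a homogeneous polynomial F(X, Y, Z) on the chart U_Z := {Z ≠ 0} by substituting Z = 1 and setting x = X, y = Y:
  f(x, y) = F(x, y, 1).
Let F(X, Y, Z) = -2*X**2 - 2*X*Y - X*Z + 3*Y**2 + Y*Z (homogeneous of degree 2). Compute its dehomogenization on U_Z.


f(x, y) = -2*x**2 - 2*x*y - x + 3*y**2 + y

On U_Z we set Z = 1. Each monomial c·X^i·Y^j·Z^k in F becomes c·x^i·y^j·1^k = c·x^i·y^j.
Substituting Z = 1: F(X, Y, 1) = -2*x**2 - 2*x*y - x + 3*y**2 + y.
Note: deg(f) ≤ deg(F) = 2; strict inequality happens when F is divisible by Z (lost terms).


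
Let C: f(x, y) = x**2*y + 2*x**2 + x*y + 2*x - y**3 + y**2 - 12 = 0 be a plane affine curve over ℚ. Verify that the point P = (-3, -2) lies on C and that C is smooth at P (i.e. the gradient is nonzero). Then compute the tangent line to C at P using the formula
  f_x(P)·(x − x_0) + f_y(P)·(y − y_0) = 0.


Tangent line at P: -10*y - 20 = 0.

Step 1: f(-3, -2) = 0, so P lies on C.
Step 2: partial derivatives
  f_x(x, y) = 2*x*y + 4*x + y + 2, f_y(x, y) = x**2 + x - 3*y**2 + 2*y.
  f_x(P) = 0, f_y(P) = -10 (gradient nonzero, so P is smooth).
Step 3: tangent line at P: 0·(x − -3) + -10·(y − -2) = 0.
Expanding: -10*y - 20 = 0.


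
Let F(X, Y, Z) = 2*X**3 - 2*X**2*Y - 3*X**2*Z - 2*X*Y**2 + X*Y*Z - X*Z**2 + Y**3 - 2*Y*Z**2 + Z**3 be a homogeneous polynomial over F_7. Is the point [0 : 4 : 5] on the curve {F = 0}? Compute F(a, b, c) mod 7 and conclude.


F(0,4,5) ≡ 3 (mod 7); P is NOT on the curve.

Evaluate F(0, 4, 5) term-by-term (mod 7).
  2*X**3 ↦ 2·0·1·1 = 0
  -2*X**2*Y ↦ -2·0·4·1 = 0
  -3*X**2*Z ↦ -3·0·1·5 = 0
  -2*X*Y**2 ↦ -2·0·16·1 = 0
  X*Y*Z ↦ 1·0·4·5 = 0
  -X*Z**2 ↦ -1·0·1·25 = 0
  Y**3 ↦ 1·1·64·1 = 64
  -2*Y*Z**2 ↦ -2·1·4·25 = -200
  Z**3 ↦ 1·1·1·125 = 125
Sum: F(0, 4, 5) = (0) + (0) + (0) + (0) + (0) + (0) + (64) + (-200) + (125) = -11.
Reducing mod 7: -11 ≡ 3 (mod 7).
Since F(a, b, c) ≡ 3 ≠ 0 (mod 7), P does NOT lie on the curve.


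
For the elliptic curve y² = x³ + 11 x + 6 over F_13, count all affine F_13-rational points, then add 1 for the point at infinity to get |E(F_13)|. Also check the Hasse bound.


Affine points = {(2, 6), (2, 7), (3, 1), (3, 12), (4, 6), (4, 7), (5, 2), (5, 11), (7, 6), (7, 7)}; affine count = 10; |E(F_13)| = 11.

Discriminant check: Δ ∝ 4a³ + 27b² = 4·11³ + 27·6² = 4·1331 + 27·36 ≡ 4 (mod 13). Nonzero ⇒ E is nonsingular.
For each x ∈ F_13, compute rhs = x³ + 11·x + 6 mod 13, then count y ∈ F_13 with y² ≡ rhs.
  x = 0: rhs = 6, matching y values: none (0 points).
  x = 1: rhs = 5, matching y values: none (0 points).
  x = 2: rhs = 10, matching y values: 6, 7 (2 points).
  x = 3: rhs = 1, matching y values: 1, 12 (2 points).
  x = 4: rhs = 10, matching y values: 6, 7 (2 points).
  x = 5: rhs = 4, matching y values: 2, 11 (2 points).
  x = 6: rhs = 2, matching y values: none (0 points).
  x = 7: rhs = 10, matching y values: 6, 7 (2 points).
  x = 8: rhs = 8, matching y values: none (0 points).
  x = 9: rhs = 2, matching y values: none (0 points).
  x = 10: rhs = 11, matching y values: none (0 points).
  x = 11: rhs = 2, matching y values: none (0 points).
  x = 12: rhs = 7, matching y values: none (0 points).
Total affine count: 10.
Full point count |E(F_13)| = 10 + 1 = 11.
Hasse bound: |11 − (13+1)| = |-3| = 3 ≤ 2√13 ≈ 7.2111 ✓.


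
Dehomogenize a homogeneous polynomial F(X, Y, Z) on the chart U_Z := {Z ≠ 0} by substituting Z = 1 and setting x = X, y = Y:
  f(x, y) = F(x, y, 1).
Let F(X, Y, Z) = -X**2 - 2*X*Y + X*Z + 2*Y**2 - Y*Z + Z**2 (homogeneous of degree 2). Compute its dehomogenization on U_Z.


f(x, y) = -x**2 - 2*x*y + x + 2*y**2 - y + 1

On U_Z we set Z = 1. Each monomial c·X^i·Y^j·Z^k in F becomes c·x^i·y^j·1^k = c·x^i·y^j.
Substituting Z = 1: F(X, Y, 1) = -x**2 - 2*x*y + x + 2*y**2 - y + 1.
Note: deg(f) ≤ deg(F) = 2; strict inequality happens when F is divisible by Z (lost terms).


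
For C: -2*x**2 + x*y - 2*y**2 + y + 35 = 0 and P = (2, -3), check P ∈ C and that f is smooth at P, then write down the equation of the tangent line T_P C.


Tangent line at P: -11*x + 15*y + 67 = 0.

Step 1: f(2, -3) = 0, so P lies on C.
Step 2: partial derivatives
  f_x(x, y) = -4*x + y, f_y(x, y) = x - 4*y + 1.
  f_x(P) = -11, f_y(P) = 15 (gradient nonzero, so P is smooth).
Step 3: tangent line at P: -11·(x − 2) + 15·(y − -3) = 0.
Expanding: -11*x + 15*y + 67 = 0.


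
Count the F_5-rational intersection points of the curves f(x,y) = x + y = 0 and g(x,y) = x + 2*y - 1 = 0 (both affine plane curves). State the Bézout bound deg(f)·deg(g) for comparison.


Common zeros: {(4, 1)}; count = 1; Bézout bound = 1.

deg(f) = 1, deg(g) = 1, so Bézout bound = 1.
Scan x ∈ F_5. For each x, list the y ∈ F_5 with f(x, y) ≡ 0 and those with g(x, y) ≡ 0 (mod 5); the common zeros in that column are the intersection.
  x = 0: f ≡ 0 at y ∈ {0}; g ≡ 0 at y ∈ {3}; common: ∅.
  x = 1: f ≡ 0 at y ∈ {4}; g ≡ 0 at y ∈ {0}; common: ∅.
  x = 2: f ≡ 0 at y ∈ {3}; g ≡ 0 at y ∈ {2}; common: ∅.
  x = 3: f ≡ 0 at y ∈ {2}; g ≡ 0 at y ∈ {4}; common: ∅.
  x = 4: f ≡ 0 at y ∈ {1}; g ≡ 0 at y ∈ {1}; common: {1}.
Collecting: common zeros = {(4, 1)}, so the count is 1.
Comparison with the Bézout bound: 1 ≤ 1 = deg(f)·deg(g), as expected for curves with no common component (the bound is attained).


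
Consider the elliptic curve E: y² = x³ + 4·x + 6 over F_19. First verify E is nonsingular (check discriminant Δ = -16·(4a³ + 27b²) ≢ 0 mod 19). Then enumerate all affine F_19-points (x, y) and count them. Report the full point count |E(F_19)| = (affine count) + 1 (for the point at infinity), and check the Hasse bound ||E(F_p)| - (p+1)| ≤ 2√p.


Affine points = {(0, 5), (0, 14), (1, 7), (1, 12), (3, 8), (3, 11), (7, 4), (7, 15), (9, 7), (9, 12), (10, 1), (10, 18), (16, 9), (16, 10), (17, 3), (17, 16), (18, 1), (18, 18)}; affine count = 18; |E(F_19)| = 19.

Discriminant check: Δ ∝ 4a³ + 27b² = 4·4³ + 27·6² = 4·64 + 27·36 ≡ 12 (mod 19). Nonzero ⇒ E is nonsingular.
For each x ∈ F_19, compute rhs = x³ + 4·x + 6 mod 19, then count y ∈ F_19 with y² ≡ rhs.
  x = 0: rhs = 6, matching y values: 5, 14 (2 points).
  x = 1: rhs = 11, matching y values: 7, 12 (2 points).
  x = 2: rhs = 3, matching y values: none (0 points).
  x = 3: rhs = 7, matching y values: 8, 11 (2 points).
  x = 4: rhs = 10, matching y values: none (0 points).
  x = 5: rhs = 18, matching y values: none (0 points).
  x = 6: rhs = 18, matching y values: none (0 points).
  x = 7: rhs = 16, matching y values: 4, 15 (2 points).
  x = 8: rhs = 18, matching y values: none (0 points).
  x = 9: rhs = 11, matching y values: 7, 12 (2 points).
  x = 10: rhs = 1, matching y values: 1, 18 (2 points).
  x = 11: rhs = 13, matching y values: none (0 points).
  x = 12: rhs = 15, matching y values: none (0 points).
  x = 13: rhs = 13, matching y values: none (0 points).
  x = 14: rhs = 13, matching y values: none (0 points).
  x = 15: rhs = 2, matching y values: none (0 points).
  x = 16: rhs = 5, matching y values: 9, 10 (2 points).
  x = 17: rhs = 9, matching y values: 3, 16 (2 points).
  x = 18: rhs = 1, matching y values: 1, 18 (2 points).
Total affine count: 18.
Full point count |E(F_19)| = 18 + 1 = 19.
Hasse bound: |19 − (19+1)| = |-1| = 1 ≤ 2√19 ≈ 8.7178 ✓.


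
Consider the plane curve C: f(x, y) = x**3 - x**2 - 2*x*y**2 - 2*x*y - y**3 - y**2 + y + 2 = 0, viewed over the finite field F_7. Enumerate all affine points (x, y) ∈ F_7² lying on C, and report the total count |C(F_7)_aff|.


Affine F_7-points: {(1, 5), (2, 2), (2, 5), (3, 1), (4, 6), (5, 5), (6, 0)}; count = 7.

For each of the 49 pairs (x, y) ∈ F_7², evaluate f(x, y) mod 7. Record the zeros.
  x = 0: [0↦2, 1↦1, 2↦6, 3↦4, 4↦3, 5↦4, 6↦1]  zeros at y ∈ ∅
  x = 1: [0↦2, 1↦4, 2↦1, 3↦1, 4↦5, 5↦0, 6↦1]  zeros at y ∈ {5}
  x = 2: [0↦6, 1↦4, 2↦0, 3↦2, 4↦4, 5↦0, 6↦5]  zeros at y ∈ {2, 5}
  x = 3: [0↦6, 1↦0, 2↦2, 3↦6, 4↦6, 5↦3, 6↦5]  zeros at y ∈ {1}
  x = 4: [0↦1, 1↦5, 2↦6, 3↦5, 4↦3, 5↦1, 6↦0]  zeros at y ∈ {6}
  x = 5: [0↦4, 1↦4, 2↦4, 3↦5, 4↦1, 5↦0, 6↦3]  zeros at y ∈ {5}
  x = 6: [0↦0, 1↦3, 2↦2, 3↦5, 4↦6, 5↦6, 6↦6]  zeros at y ∈ {0}
Collecting zeros: affine points = {(1, 5), (2, 2), (2, 5), (3, 1), (4, 6), (5, 5), (6, 0)}.
Total count |C(F_7)_aff| = 7.


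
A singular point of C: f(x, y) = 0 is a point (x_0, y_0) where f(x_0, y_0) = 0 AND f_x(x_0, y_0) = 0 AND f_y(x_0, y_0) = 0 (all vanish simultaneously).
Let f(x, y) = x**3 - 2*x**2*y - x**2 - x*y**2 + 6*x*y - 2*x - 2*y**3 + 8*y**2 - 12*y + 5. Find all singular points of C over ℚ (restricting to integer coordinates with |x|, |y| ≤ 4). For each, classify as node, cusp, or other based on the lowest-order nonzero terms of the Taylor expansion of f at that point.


Singular points: {(1, 1)}; classification: cusp.

Compute partial derivatives:
  f_x = 3*x**2 - 4*x*y - 2*x - y**2 + 6*y - 2.
  f_y = -2*x**2 - 2*x*y + 6*x - 6*y**2 + 16*y - 12.
Scan x_0 ∈ {−4, ..., 4}. For each x_0, f_y(x_0, y) is a polynomial in y; find its integer roots y ∈ {−4, ..., 4}, then test f_x and f at those candidates.
  x = -4: f_y(-4, y) = -6*y**2 + 24*y - 68; no integer root y with |y| ≤ 4.
  x = -3: f_y(-3, y) = -6*y**2 + 22*y - 48; no integer root y with |y| ≤ 4.
  x = -2: f_y(-2, y) = -6*y**2 + 20*y - 32; no integer root y with |y| ≤ 4.
  x = -1: f_y(-1, y) = -6*y**2 + 18*y - 20; no integer root y with |y| ≤ 4.
  x = 0: f_y(0, y) = -6*y**2 + 16*y - 12; no integer root y with |y| ≤ 4.
  x = 1: f_y(1, y) = -6*y**2 + 14*y - 8; vanishes at y ∈ {1}. (1, 1): f_x = 0, f = 0 — SINGULAR.
  x = 2: f_y(2, y) = -6*y**2 + 12*y - 8; no integer root y with |y| ≤ 4.
  x = 3: f_y(3, y) = -6*y**2 + 10*y - 12; no integer root y with |y| ≤ 4.
  x = 4: f_y(4, y) = -6*y**2 + 8*y - 20; no integer root y with |y| ≤ 4.
Only singular point on the grid: (1, 1).
Classify: substitute x = 1 + u, y = 1 + v and expand: f = u**3 - 2*u**2*v - u*v**2 - 2*v**3 + v**2.
No constant or linear terms (consistent with a singular point). Quadratic part: v**2. Cubic part: u**3 - 2*u**2*v - u*v**2 - 2*v**3.
The quadratic part v**2 is a perfect square, so there is a single (double) tangent line v = 0, i.e. y = 1. Restricting the cubic part to that line (v = 0) leaves u**3 ≠ 0, so f is not divisible by v and the branch is v² ≈ -u**3 to lowest order — this is a cusp.
Classification: cusp.


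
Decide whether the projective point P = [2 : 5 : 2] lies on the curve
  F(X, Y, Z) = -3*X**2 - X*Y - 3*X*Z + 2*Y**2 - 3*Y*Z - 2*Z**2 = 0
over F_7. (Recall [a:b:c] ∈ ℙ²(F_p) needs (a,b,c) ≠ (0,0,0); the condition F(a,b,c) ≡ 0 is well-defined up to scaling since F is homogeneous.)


F(2,5,2) ≡ 6 (mod 7); P is NOT on the curve.

Evaluate F(2, 5, 2) term-by-term (mod 7).
  -3*X**2 ↦ -3·4·1·1 = -12
  -X*Y ↦ -1·2·5·1 = -10
  -3*X*Z ↦ -3·2·1·2 = -12
  2*Y**2 ↦ 2·1·25·1 = 50
  -3*Y*Z ↦ -3·1·5·2 = -30
  -2*Z**2 ↦ -2·1·1·4 = -8
Sum: F(2, 5, 2) = (-12) + (-10) + (-12) + (50) + (-30) + (-8) = -22.
Reducing mod 7: -22 ≡ 6 (mod 7).
Since F(a, b, c) ≡ 6 ≠ 0 (mod 7), P does NOT lie on the curve.


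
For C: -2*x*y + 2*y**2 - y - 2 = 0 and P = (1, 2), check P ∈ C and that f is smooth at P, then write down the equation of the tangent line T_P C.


Tangent line at P: -4*x + 5*y - 6 = 0.

Step 1: f(1, 2) = 0, so P lies on C.
Step 2: partial derivatives
  f_x(x, y) = -2*y, f_y(x, y) = -2*x + 4*y - 1.
  f_x(P) = -4, f_y(P) = 5 (gradient nonzero, so P is smooth).
Step 3: tangent line at P: -4·(x − 1) + 5·(y − 2) = 0.
Expanding: -4*x + 5*y - 6 = 0.


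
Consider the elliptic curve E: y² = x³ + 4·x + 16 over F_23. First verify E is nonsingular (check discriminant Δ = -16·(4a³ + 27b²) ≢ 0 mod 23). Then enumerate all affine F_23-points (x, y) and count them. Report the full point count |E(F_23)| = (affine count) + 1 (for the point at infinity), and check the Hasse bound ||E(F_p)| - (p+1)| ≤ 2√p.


Affine points = {(0, 4), (0, 19), (2, 3), (2, 20), (3, 3), (3, 20), (4, 2), (4, 21), (5, 0), (6, 7), (6, 16), (8, 10), (8, 13), (15, 1), (15, 22), (16, 6), (16, 17), (17, 11), (17, 12), (18, 3), (18, 20), (20, 0), (21, 0)}; affine count = 23; |E(F_23)| = 24.

Discriminant check: Δ ∝ 4a³ + 27b² = 4·4³ + 27·16² = 4·64 + 27·256 ≡ 15 (mod 23). Nonzero ⇒ E is nonsingular.
For each x ∈ F_23, compute rhs = x³ + 4·x + 16 mod 23, then count y ∈ F_23 with y² ≡ rhs.
  x = 0: rhs = 16, matching y values: 4, 19 (2 points).
  x = 1: rhs = 21, matching y values: none (0 points).
  x = 2: rhs = 9, matching y values: 3, 20 (2 points).
  x = 3: rhs = 9, matching y values: 3, 20 (2 points).
  x = 4: rhs = 4, matching y values: 2, 21 (2 points).
  x = 5: rhs = 0, matching y values: 0 (1 points).
  x = 6: rhs = 3, matching y values: 7, 16 (2 points).
  x = 7: rhs = 19, matching y values: none (0 points).
  x = 8: rhs = 8, matching y values: 10, 13 (2 points).
  x = 9: rhs = 22, matching y values: none (0 points).
  x = 10: rhs = 21, matching y values: none (0 points).
  x = 11: rhs = 11, matching y values: none (0 points).
  x = 12: rhs = 21, matching y values: none (0 points).
  x = 13: rhs = 11, matching y values: none (0 points).
  x = 14: rhs = 10, matching y values: none (0 points).
  x = 15: rhs = 1, matching y values: 1, 22 (2 points).
  x = 16: rhs = 13, matching y values: 6, 17 (2 points).
  x = 17: rhs = 6, matching y values: 11, 12 (2 points).
  x = 18: rhs = 9, matching y values: 3, 20 (2 points).
  x = 19: rhs = 5, matching y values: none (0 points).
  x = 20: rhs = 0, matching y values: 0 (1 points).
  x = 21: rhs = 0, matching y values: 0 (1 points).
  x = 22: rhs = 11, matching y values: none (0 points).
Total affine count: 23.
Full point count |E(F_23)| = 23 + 1 = 24.
Hasse bound: |24 − (23+1)| = |0| = 0 ≤ 2√23 ≈ 9.5917 ✓.


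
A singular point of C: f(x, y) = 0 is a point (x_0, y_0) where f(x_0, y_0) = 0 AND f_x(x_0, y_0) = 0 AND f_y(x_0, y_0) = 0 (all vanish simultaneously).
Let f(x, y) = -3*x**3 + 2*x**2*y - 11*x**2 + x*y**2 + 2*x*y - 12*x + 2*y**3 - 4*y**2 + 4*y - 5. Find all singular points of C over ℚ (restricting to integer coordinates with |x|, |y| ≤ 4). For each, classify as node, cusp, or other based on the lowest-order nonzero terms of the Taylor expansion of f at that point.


Singular points: {(-1, 1)}; classification: cusp.

Compute partial derivatives:
  f_x = -9*x**2 + 4*x*y - 22*x + y**2 + 2*y - 12.
  f_y = 2*x**2 + 2*x*y + 2*x + 6*y**2 - 8*y + 4.
Scan x_0 ∈ {−4, ..., 4}. For each x_0, f_y(x_0, y) is a polynomial in y; find its integer roots y ∈ {−4, ..., 4}, then test f_x and f at those candidates.
  x = -4: f_y(-4, y) = 6*y**2 - 16*y + 28; no integer root y with |y| ≤ 4.
  x = -3: f_y(-3, y) = 6*y**2 - 14*y + 16; no integer root y with |y| ≤ 4.
  x = -2: f_y(-2, y) = 6*y**2 - 12*y + 8; no integer root y with |y| ≤ 4.
  x = -1: f_y(-1, y) = 6*y**2 - 10*y + 4; vanishes at y ∈ {1}. (-1, 1): f_x = 0, f = 0 — SINGULAR.
  x = 0: f_y(0, y) = 6*y**2 - 8*y + 4; no integer root y with |y| ≤ 4.
  x = 1: f_y(1, y) = 6*y**2 - 6*y + 8; no integer root y with |y| ≤ 4.
  x = 2: f_y(2, y) = 6*y**2 - 4*y + 16; no integer root y with |y| ≤ 4.
  x = 3: f_y(3, y) = 6*y**2 - 2*y + 28; no integer root y with |y| ≤ 4.
  x = 4: f_y(4, y) = 6*y**2 + 44; no integer root y with |y| ≤ 4.
Only singular point on the grid: (-1, 1).
Classify: substitute x = -1 + u, y = 1 + v and expand: f = -3*u**3 + 2*u**2*v + u*v**2 + 2*v**3 + v**2.
No constant or linear terms (consistent with a singular point). Quadratic part: v**2. Cubic part: -3*u**3 + 2*u**2*v + u*v**2 + 2*v**3.
The quadratic part v**2 is a perfect square, so there is a single (double) tangent line v = 0, i.e. y = 1. Restricting the cubic part to that line (v = 0) leaves -3*u**3 ≠ 0, so f is not divisible by v and the branch is v² ≈ 3*u**3 to lowest order — this is a cusp.
Classification: cusp.


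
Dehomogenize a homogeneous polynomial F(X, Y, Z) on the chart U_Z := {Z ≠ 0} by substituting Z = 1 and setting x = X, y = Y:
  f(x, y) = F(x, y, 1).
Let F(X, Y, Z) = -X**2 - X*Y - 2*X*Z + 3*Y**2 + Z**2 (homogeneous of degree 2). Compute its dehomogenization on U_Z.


f(x, y) = -x**2 - x*y - 2*x + 3*y**2 + 1

On U_Z we set Z = 1. Each monomial c·X^i·Y^j·Z^k in F becomes c·x^i·y^j·1^k = c·x^i·y^j.
Substituting Z = 1: F(X, Y, 1) = -x**2 - x*y - 2*x + 3*y**2 + 1.
Note: deg(f) ≤ deg(F) = 2; strict inequality happens when F is divisible by Z (lost terms).


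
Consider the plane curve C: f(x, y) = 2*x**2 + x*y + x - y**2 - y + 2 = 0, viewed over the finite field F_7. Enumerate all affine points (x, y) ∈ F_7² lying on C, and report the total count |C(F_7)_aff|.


Affine F_7-points: {(0, 1), (0, 5), (2, 4), (4, 5), (6, 1), (6, 4)}; count = 6.

For each of the 49 pairs (x, y) ∈ F_7², evaluate f(x, y) mod 7. Record the zeros.
  x = 0: [0↦2, 1↦0, 2↦3, 3↦4, 4↦3, 5↦0, 6↦2]  zeros at y ∈ {1, 5}
  x = 1: [0↦5, 1↦4, 2↦1, 3↦3, 4↦3, 5↦1, 6↦4]  zeros at y ∈ ∅
  x = 2: [0↦5, 1↦5, 2↦3, 3↦6, 4↦0, 5↦6, 6↦3]  zeros at y ∈ {4}
  x = 3: [0↦2, 1↦3, 2↦2, 3↦6, 4↦1, 5↦1, 6↦6]  zeros at y ∈ ∅
  x = 4: [0↦3, 1↦5, 2↦5, 3↦3, 4↦6, 5↦0, 6↦6]  zeros at y ∈ {5}
  x = 5: [0↦1, 1↦4, 2↦5, 3↦4, 4↦1, 5↦3, 6↦3]  zeros at y ∈ ∅
  x = 6: [0↦3, 1↦0, 2↦2, 3↦2, 4↦0, 5↦3, 6↦4]  zeros at y ∈ {1, 4}
Collecting zeros: affine points = {(0, 1), (0, 5), (2, 4), (4, 5), (6, 1), (6, 4)}.
Total count |C(F_7)_aff| = 6.


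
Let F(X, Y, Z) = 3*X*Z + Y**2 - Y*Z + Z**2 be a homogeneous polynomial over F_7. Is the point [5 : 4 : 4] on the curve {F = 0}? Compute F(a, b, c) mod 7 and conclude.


F(5,4,4) ≡ 6 (mod 7); P is NOT on the curve.

Evaluate F(5, 4, 4) term-by-term (mod 7).
  3*X*Z ↦ 3·5·1·4 = 60
  Y**2 ↦ 1·1·16·1 = 16
  -Y*Z ↦ -1·1·4·4 = -16
  Z**2 ↦ 1·1·1·16 = 16
Sum: F(5, 4, 4) = (60) + (16) + (-16) + (16) = 76.
Reducing mod 7: 76 ≡ 6 (mod 7).
Since F(a, b, c) ≡ 6 ≠ 0 (mod 7), P does NOT lie on the curve.


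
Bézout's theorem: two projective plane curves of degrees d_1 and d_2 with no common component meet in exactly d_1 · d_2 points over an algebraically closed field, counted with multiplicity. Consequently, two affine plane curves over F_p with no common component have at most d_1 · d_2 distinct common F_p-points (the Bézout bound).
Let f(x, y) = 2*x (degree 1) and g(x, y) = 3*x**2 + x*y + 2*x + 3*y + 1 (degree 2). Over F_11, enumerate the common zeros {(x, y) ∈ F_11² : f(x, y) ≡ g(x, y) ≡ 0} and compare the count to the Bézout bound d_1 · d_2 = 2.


Common zeros: {(0, 7)}; count = 1; Bézout bound = 2.

deg(f) = 1, deg(g) = 2, so Bézout bound = 2.
Scan x ∈ F_11. For each x, list the y ∈ F_11 with f(x, y) ≡ 0 and those with g(x, y) ≡ 0 (mod 11); the common zeros in that column are the intersection.
  x = 0: f ≡ 0 at y ∈ {0, 1, 2, 3, 4, 5, 6, 7, 8, 9, 10}; g ≡ 0 at y ∈ {7}; common: {7}.
  x = 1: f ≡ 0 at y ∈ ∅; g ≡ 0 at y ∈ {4}; common: ∅.
  x = 2: f ≡ 0 at y ∈ ∅; g ≡ 0 at y ∈ {1}; common: ∅.
  x = 3: f ≡ 0 at y ∈ ∅; g ≡ 0 at y ∈ {9}; common: ∅.
  x = 4: f ≡ 0 at y ∈ ∅; g ≡ 0 at y ∈ {6}; common: ∅.
  x = 5: f ≡ 0 at y ∈ ∅; g ≡ 0 at y ∈ {3}; common: ∅.
  x = 6: f ≡ 0 at y ∈ ∅; g ≡ 0 at y ∈ {0}; common: ∅.
  x = 7: f ≡ 0 at y ∈ ∅; g ≡ 0 at y ∈ {8}; common: ∅.
  x = 8: f ≡ 0 at y ∈ ∅; g ≡ 0 at y ∈ {0, 1, 2, 3, 4, 5, 6, 7, 8, 9, 10}; common: ∅.
  x = 9: f ≡ 0 at y ∈ ∅; g ≡ 0 at y ∈ {2}; common: ∅.
  x = 10: f ≡ 0 at y ∈ ∅; g ≡ 0 at y ∈ {10}; common: ∅.
Collecting: common zeros = {(0, 7)}, so the count is 1.
Comparison with the Bézout bound: 1 ≤ 2 = deg(f)·deg(g), as expected for curves with no common component (the affine F_11-count falls short of the bound because intersections may lie at infinity, over extension fields, or carry multiplicity).


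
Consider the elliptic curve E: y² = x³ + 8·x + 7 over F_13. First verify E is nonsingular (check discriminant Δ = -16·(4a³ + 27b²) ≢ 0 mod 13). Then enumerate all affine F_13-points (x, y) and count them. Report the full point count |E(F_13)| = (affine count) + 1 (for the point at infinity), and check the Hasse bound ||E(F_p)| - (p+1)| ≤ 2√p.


Affine points = {(1, 4), (1, 9), (4, 5), (4, 8), (5, 4), (5, 9), (7, 4), (7, 9), (11, 3), (11, 10)}; affine count = 10; |E(F_13)| = 11.

Discriminant check: Δ ∝ 4a³ + 27b² = 4·8³ + 27·7² = 4·512 + 27·49 ≡ 4 (mod 13). Nonzero ⇒ E is nonsingular.
For each x ∈ F_13, compute rhs = x³ + 8·x + 7 mod 13, then count y ∈ F_13 with y² ≡ rhs.
  x = 0: rhs = 7, matching y values: none (0 points).
  x = 1: rhs = 3, matching y values: 4, 9 (2 points).
  x = 2: rhs = 5, matching y values: none (0 points).
  x = 3: rhs = 6, matching y values: none (0 points).
  x = 4: rhs = 12, matching y values: 5, 8 (2 points).
  x = 5: rhs = 3, matching y values: 4, 9 (2 points).
  x = 6: rhs = 11, matching y values: none (0 points).
  x = 7: rhs = 3, matching y values: 4, 9 (2 points).
  x = 8: rhs = 11, matching y values: none (0 points).
  x = 9: rhs = 2, matching y values: none (0 points).
  x = 10: rhs = 8, matching y values: none (0 points).
  x = 11: rhs = 9, matching y values: 3, 10 (2 points).
  x = 12: rhs = 11, matching y values: none (0 points).
Total affine count: 10.
Full point count |E(F_13)| = 10 + 1 = 11.
Hasse bound: |11 − (13+1)| = |-3| = 3 ≤ 2√13 ≈ 7.2111 ✓.


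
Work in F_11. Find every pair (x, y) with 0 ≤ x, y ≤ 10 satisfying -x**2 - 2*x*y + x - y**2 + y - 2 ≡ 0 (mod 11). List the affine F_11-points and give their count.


Affine F_11-points: {(0, 5), (0, 7), (1, 4), (1, 6), (2, 3), (2, 5), (3, 2), (3, 4), (4, 1), (4, 3), (5, 0), (5, 2), (6, 1), (6, 10), (7, 0), (7, 9), (8, 8), (8, 10), (9, 7), (9, 9), (10, 6), (10, 8)}; count = 22.

For each of the 121 pairs (x, y) ∈ F_11², evaluate f(x, y) mod 11. Record the zeros.
  x = 0: [0↦9, 1↦9, 2↦7, 3↦3, 4↦8, 5↦0, 6↦1, 7↦0, 8↦8, 9↦3, 10↦7]  zeros at y ∈ {5, 7}
  x = 1: [0↦9, 1↦7, 2↦3, 3↦8, 4↦0, 5↦1, 6↦0, 7↦8, 8↦3, 9↦7, 10↦9]  zeros at y ∈ {4, 6}
  x = 2: [0↦7, 1↦3, 2↦8, 3↦0, 4↦1, 5↦0, 6↦8, 7↦3, 8↦7, 9↦9, 10↦9]  zeros at y ∈ {3, 5}
  x = 3: [0↦3, 1↦8, 2↦0, 3↦1, 4↦0, 5↦8, 6↦3, 7↦7, 8↦9, 9↦9, 10↦7]  zeros at y ∈ {2, 4}
  x = 4: [0↦8, 1↦0, 2↦1, 3↦0, 4↦8, 5↦3, 6↦7, 7↦9, 8↦9, 9↦7, 10↦3]  zeros at y ∈ {1, 3}
  x = 5: [0↦0, 1↦1, 2↦0, 3↦8, 4↦3, 5↦7, 6↦9, 7↦9, 8↦7, 9↦3, 10↦8]  zeros at y ∈ {0, 2}
  x = 6: [0↦1, 1↦0, 2↦8, 3↦3, 4↦7, 5↦9, 6↦9, 7↦7, 8↦3, 9↦8, 10↦0]  zeros at y ∈ {1, 10}
  x = 7: [0↦0, 1↦8, 2↦3, 3↦7, 4↦9, 5↦9, 6↦7, 7↦3, 8↦8, 9↦0, 10↦1]  zeros at y ∈ {0, 9}
  x = 8: [0↦8, 1↦3, 2↦7, 3↦9, 4↦9, 5↦7, 6↦3, 7↦8, 8↦0, 9↦1, 10↦0]  zeros at y ∈ {8, 10}
  x = 9: [0↦3, 1↦7, 2↦9, 3↦9, 4↦7, 5↦3, 6↦8, 7↦0, 8↦1, 9↦0, 10↦8]  zeros at y ∈ {7, 9}
  x = 10: [0↦7, 1↦9, 2↦9, 3↦7, 4↦3, 5↦8, 6↦0, 7↦1, 8↦0, 9↦8, 10↦3]  zeros at y ∈ {6, 8}
Collecting zeros: affine points = {(0, 5), (0, 7), (1, 4), (1, 6), (2, 3), (2, 5), (3, 2), (3, 4), (4, 1), (4, 3), (5, 0), (5, 2), (6, 1), (6, 10), (7, 0), (7, 9), (8, 8), (8, 10), (9, 7), (9, 9), (10, 6), (10, 8)}.
Total count |C(F_11)_aff| = 22.


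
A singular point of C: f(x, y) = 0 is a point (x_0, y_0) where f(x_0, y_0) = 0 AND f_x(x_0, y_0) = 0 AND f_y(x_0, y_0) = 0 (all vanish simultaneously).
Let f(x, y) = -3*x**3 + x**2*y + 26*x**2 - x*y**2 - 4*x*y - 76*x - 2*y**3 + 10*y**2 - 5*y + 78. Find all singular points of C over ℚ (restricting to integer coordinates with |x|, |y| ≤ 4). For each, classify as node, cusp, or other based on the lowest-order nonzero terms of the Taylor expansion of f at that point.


Singular points: {(3, 1)}; classification: cusp.

Compute partial derivatives:
  f_x = -9*x**2 + 2*x*y + 52*x - y**2 - 4*y - 76.
  f_y = x**2 - 2*x*y - 4*x - 6*y**2 + 20*y - 5.
Scan x_0 ∈ {−4, ..., 4}. For each x_0, f_y(x_0, y) is a polynomial in y; find its integer roots y ∈ {−4, ..., 4}, then test f_x and f at those candidates.
  x = -4: f_y(-4, y) = -6*y**2 + 28*y + 27; no integer root y with |y| ≤ 4.
  x = -3: f_y(-3, y) = -6*y**2 + 26*y + 16; no integer root y with |y| ≤ 4.
  x = -2: f_y(-2, y) = -6*y**2 + 24*y + 7; no integer root y with |y| ≤ 4.
  x = -1: f_y(-1, y) = -6*y**2 + 22*y; vanishes at y ∈ {0}. (-1, 0): f_x = -137 ≠ 0.
  x = 0: f_y(0, y) = -6*y**2 + 20*y - 5; no integer root y with |y| ≤ 4.
  x = 1: f_y(1, y) = -6*y**2 + 18*y - 8; no integer root y with |y| ≤ 4.
  x = 2: f_y(2, y) = -6*y**2 + 16*y - 9; no integer root y with |y| ≤ 4.
  x = 3: f_y(3, y) = -6*y**2 + 14*y - 8; vanishes at y ∈ {1}. (3, 1): f_x = 0, f = 0 — SINGULAR.
  x = 4: f_y(4, y) = -6*y**2 + 12*y - 5; no integer root y with |y| ≤ 4.
Only singular point on the grid: (3, 1).
Classify: substitute x = 3 + u, y = 1 + v and expand: f = -3*u**3 + u**2*v - u*v**2 - 2*v**3 + v**2.
No constant or linear terms (consistent with a singular point). Quadratic part: v**2. Cubic part: -3*u**3 + u**2*v - u*v**2 - 2*v**3.
The quadratic part v**2 is a perfect square, so there is a single (double) tangent line v = 0, i.e. y = 1. Restricting the cubic part to that line (v = 0) leaves -3*u**3 ≠ 0, so f is not divisible by v and the branch is v² ≈ 3*u**3 to lowest order — this is a cusp.
Classification: cusp.


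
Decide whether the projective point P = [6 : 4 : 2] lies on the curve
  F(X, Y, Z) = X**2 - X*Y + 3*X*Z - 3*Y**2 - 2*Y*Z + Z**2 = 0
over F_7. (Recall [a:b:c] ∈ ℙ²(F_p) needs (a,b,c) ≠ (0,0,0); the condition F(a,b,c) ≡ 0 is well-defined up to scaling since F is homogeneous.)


F(6,4,2) ≡ 2 (mod 7); P is NOT on the curve.

Evaluate F(6, 4, 2) term-by-term (mod 7).
  X**2 ↦ 1·36·1·1 = 36
  -X*Y ↦ -1·6·4·1 = -24
  3*X*Z ↦ 3·6·1·2 = 36
  -3*Y**2 ↦ -3·1·16·1 = -48
  -2*Y*Z ↦ -2·1·4·2 = -16
  Z**2 ↦ 1·1·1·4 = 4
Sum: F(6, 4, 2) = (36) + (-24) + (36) + (-48) + (-16) + (4) = -12.
Reducing mod 7: -12 ≡ 2 (mod 7).
Since F(a, b, c) ≡ 2 ≠ 0 (mod 7), P does NOT lie on the curve.


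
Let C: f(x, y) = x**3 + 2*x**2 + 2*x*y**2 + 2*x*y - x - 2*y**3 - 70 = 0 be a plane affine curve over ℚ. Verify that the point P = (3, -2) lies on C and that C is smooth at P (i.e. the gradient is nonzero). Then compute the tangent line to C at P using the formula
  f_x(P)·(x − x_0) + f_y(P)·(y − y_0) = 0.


Tangent line at P: 42*x - 42*y - 210 = 0.

Step 1: f(3, -2) = 0, so P lies on C.
Step 2: partial derivatives
  f_x(x, y) = 3*x**2 + 4*x + 2*y**2 + 2*y - 1, f_y(x, y) = 4*x*y + 2*x - 6*y**2.
  f_x(P) = 42, f_y(P) = -42 (gradient nonzero, so P is smooth).
Step 3: tangent line at P: 42·(x − 3) + -42·(y − -2) = 0.
Expanding: 42*x - 42*y - 210 = 0.


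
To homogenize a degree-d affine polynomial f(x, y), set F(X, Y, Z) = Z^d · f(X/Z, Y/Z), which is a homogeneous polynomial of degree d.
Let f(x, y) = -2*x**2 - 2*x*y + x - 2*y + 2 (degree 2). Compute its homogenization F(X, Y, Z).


F(X, Y, Z) = -2*X**2 - 2*X*Y + X*Z - 2*Y*Z + 2*Z**2

deg(f) = 2.
Substitute x = X/Z, y = Y/Z into f, then multiply by Z^2.
  monomial -2·x^2·y^0 ↦ -2·X^2·Y^0·Z^0.
  monomial -2·x^1·y^1 ↦ -2·X^1·Y^1·Z^0.
  monomial 1·x^1·y^0 ↦ 1·X^1·Y^0·Z^1.
  monomial -2·x^0·y^1 ↦ -2·X^0·Y^1·Z^1.
  monomial 2·x^0·y^0 ↦ 2·X^0·Y^0·Z^2.
Collecting: F(X, Y, Z) = -2*X**2 - 2*X*Y + X*Z - 2*Y*Z + 2*Z**2.
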